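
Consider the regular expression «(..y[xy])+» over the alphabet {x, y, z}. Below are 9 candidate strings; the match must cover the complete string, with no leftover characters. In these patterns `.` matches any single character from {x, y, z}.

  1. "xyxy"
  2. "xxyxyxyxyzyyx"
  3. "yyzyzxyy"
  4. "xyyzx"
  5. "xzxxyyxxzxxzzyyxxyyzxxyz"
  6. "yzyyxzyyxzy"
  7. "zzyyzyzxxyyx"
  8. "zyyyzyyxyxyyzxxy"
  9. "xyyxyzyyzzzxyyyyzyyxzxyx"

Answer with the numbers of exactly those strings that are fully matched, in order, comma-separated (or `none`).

1 → no match
2 → no match
3 → no match
4 → no match
5 → no match
6 → no match
7 → no match
8 → no match
9 → no match

none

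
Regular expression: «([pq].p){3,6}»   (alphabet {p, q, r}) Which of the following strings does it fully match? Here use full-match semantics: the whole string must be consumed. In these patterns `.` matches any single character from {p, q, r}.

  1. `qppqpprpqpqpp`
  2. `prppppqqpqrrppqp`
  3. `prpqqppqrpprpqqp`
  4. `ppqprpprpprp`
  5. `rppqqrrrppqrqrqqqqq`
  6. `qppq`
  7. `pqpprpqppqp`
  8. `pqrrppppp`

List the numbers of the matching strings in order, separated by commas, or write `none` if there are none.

none

1 → no match
2 → no match
3 → no match
4 → no match
5 → no match — must end with `p`
6 → no match — must end with `p`
7 → no match
8 → no match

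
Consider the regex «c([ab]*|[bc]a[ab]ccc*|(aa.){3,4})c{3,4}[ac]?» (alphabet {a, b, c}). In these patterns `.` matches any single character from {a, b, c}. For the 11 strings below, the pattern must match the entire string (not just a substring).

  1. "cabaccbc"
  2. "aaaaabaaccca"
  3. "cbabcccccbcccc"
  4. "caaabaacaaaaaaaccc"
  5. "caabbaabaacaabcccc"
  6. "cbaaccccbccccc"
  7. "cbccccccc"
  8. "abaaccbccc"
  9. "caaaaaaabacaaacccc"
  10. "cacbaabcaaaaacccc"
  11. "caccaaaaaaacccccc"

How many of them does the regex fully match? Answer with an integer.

1. "cabaccbc" → no match
2. "aaaaabaaccca" → no match — must start with "c"
3 → no match
4 → no match
5 → no match
6 → no match
7. "cbccccccc" → no match
8. "abaaccbccc" → no match — must start with "c"
9 → no match
10 → no match
11 → no match
Total matched: 0

0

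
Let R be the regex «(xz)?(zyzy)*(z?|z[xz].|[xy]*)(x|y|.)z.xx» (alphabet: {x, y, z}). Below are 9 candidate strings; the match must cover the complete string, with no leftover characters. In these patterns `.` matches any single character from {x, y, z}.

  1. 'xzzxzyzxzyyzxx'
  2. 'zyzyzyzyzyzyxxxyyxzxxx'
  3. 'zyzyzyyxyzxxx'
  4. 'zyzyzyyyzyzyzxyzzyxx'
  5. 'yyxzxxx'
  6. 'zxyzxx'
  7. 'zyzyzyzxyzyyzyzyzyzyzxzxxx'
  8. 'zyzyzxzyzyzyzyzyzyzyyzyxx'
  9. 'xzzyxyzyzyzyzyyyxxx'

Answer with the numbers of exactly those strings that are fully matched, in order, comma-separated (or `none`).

1 → no match
2 → match
3 → no match
4 → no match
5. 'yyxzxxx' → match
6. 'zxyzxx' → no match
7 → no match
8 → no match
9 → no match

2, 5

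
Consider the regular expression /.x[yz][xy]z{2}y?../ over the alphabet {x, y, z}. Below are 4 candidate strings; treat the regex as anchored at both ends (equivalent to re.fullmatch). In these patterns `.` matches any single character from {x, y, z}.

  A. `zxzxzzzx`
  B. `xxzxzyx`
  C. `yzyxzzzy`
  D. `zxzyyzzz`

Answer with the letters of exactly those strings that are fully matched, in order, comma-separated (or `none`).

A. `zxzxzzzx` → match
B. `xxzxzyx` → no match
C. `yzyxzzzy` → no match
D. `zxzyyzzz` → no match

A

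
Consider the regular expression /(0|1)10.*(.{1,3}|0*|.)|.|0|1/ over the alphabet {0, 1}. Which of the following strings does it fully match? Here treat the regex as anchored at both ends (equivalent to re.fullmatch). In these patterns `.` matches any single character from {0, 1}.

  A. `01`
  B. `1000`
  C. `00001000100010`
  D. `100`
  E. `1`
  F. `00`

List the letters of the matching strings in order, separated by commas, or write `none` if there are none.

E

A → no match
B → no match
C → no match
D → no match
E → match
F → no match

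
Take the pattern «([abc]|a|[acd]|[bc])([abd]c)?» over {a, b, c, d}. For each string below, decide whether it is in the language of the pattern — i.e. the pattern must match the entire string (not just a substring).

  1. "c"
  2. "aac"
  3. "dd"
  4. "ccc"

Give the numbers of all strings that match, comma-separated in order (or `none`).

1, 2

1 → match
2 → match
3 → no match
4 → no match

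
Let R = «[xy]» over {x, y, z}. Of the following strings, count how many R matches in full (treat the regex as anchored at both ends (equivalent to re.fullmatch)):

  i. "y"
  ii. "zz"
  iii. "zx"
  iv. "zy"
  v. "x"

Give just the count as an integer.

2

i. "y" → match
ii. "zz" → no match
iii. "zx" → no match
iv. "zy" → no match
v. "x" → match
Total matched: 2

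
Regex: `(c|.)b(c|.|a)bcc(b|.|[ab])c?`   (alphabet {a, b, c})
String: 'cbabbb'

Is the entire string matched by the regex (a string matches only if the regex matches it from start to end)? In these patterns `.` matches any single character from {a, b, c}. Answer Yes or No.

No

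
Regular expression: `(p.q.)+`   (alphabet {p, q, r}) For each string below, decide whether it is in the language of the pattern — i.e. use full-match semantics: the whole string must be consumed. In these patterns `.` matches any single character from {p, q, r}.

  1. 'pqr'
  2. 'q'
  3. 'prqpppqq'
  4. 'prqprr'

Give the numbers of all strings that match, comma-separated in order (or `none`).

3

1 → no match
2 → no match — must start with 'p'
3 → match
4 → no match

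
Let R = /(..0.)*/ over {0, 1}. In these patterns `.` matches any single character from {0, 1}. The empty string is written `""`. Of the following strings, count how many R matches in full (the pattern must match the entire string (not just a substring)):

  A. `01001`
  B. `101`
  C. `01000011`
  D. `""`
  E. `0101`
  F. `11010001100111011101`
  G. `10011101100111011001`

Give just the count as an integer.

4

A. `01001` → no match
B. `101` → no match
C. `01000011` → no match
D. `""` → match
E. `0101` → match
F → match
G → match
Total matched: 4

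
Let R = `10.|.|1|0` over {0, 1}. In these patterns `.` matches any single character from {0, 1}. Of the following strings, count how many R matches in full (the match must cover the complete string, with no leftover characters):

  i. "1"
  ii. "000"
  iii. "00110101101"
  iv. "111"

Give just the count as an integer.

1

i → match
ii → no match
iii → no match
iv → no match
Total matched: 1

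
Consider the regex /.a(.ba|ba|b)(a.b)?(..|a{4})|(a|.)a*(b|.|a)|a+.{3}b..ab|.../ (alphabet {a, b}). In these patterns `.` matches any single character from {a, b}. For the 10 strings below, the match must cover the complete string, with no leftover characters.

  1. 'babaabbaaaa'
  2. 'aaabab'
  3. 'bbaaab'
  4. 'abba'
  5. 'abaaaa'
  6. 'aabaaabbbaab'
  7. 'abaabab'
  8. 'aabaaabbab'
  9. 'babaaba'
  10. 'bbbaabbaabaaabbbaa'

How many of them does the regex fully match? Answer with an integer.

1 → match
2 → no match
3 → no match
4 → no match
5 → no match
6 → no match
7 → no match
8 → no match
9 → no match
10 → no match
Total matched: 1

1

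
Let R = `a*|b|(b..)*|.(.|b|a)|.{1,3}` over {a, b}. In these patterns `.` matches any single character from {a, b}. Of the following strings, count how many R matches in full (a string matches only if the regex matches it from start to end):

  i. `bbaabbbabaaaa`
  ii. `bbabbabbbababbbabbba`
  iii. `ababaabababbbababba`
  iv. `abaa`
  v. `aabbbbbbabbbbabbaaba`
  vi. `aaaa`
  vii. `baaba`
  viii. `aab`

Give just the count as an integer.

2

i → no match
ii → no match
iii → no match
iv. `abaa` → no match
v → no match
vi. `aaaa` → match
vii. `baaba` → no match
viii. `aab` → match
Total matched: 2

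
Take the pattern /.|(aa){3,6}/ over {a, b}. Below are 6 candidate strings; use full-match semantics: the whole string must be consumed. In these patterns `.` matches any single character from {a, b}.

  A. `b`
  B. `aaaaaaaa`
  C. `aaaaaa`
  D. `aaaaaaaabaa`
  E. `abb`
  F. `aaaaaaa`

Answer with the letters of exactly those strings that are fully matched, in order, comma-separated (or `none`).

A → match
B → match
C → match
D → no match
E → no match
F → no match

A, B, C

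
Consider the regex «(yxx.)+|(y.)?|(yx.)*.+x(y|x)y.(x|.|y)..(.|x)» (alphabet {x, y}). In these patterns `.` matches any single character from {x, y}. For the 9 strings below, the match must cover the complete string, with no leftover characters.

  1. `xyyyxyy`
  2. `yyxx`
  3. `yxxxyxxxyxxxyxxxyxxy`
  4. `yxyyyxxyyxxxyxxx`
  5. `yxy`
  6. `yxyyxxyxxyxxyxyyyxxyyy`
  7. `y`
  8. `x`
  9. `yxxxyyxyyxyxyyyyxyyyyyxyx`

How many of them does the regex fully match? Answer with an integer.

1 → no match
2 → no match
3 → match
4 → no match
5 → no match
6 → no match
7 → no match
8 → no match
9 → no match
Total matched: 1

1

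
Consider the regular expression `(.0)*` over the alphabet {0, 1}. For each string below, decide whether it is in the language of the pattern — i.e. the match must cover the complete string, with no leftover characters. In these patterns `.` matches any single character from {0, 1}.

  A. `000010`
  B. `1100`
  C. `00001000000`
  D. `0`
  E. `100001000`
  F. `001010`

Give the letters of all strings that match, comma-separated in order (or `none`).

A. `000010` → match
B. `1100` → no match
C. `00001000000` → no match
D. `0` → no match
E. `100001000` → no match
F. `001010` → match

A, F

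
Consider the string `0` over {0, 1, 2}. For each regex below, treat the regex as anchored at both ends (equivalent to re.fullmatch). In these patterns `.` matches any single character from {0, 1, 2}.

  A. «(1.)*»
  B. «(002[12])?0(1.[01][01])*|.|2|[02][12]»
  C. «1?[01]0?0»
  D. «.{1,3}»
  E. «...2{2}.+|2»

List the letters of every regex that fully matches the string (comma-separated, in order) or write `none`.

A → no match
B → match
C → no match
D → match
E → no match

B, D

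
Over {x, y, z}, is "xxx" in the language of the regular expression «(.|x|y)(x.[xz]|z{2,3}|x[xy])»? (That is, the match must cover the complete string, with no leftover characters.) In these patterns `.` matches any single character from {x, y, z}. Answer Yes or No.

Yes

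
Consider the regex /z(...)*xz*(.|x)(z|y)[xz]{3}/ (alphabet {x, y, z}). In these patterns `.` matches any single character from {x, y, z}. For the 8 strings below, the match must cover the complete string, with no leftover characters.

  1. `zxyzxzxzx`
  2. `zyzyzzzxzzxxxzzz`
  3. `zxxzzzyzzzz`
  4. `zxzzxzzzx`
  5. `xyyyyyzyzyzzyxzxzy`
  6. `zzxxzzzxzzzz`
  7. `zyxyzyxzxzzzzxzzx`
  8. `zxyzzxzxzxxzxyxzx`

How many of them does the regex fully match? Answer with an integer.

2

1 → no match
2 → no match
3 → no match
4 → match
5 → no match — must start with `z`
6 → no match
7 → no match
8 → match
Total matched: 2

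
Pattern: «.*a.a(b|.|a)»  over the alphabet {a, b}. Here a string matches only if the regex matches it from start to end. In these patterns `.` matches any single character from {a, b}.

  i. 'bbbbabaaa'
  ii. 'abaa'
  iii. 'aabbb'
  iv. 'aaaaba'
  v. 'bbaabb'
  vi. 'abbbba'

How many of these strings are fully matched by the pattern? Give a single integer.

i → no match
ii → match
iii → no match
iv → no match
v → no match
vi → no match
Total matched: 1

1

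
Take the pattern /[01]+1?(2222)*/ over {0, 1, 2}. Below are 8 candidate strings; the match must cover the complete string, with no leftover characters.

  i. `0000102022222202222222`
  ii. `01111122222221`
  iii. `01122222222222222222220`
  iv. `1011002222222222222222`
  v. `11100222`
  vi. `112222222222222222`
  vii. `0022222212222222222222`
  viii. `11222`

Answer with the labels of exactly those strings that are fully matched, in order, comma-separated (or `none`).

i → no match
ii → no match
iii → no match
iv → match
v → no match
vi → match
vii → no match
viii → no match

iv, vi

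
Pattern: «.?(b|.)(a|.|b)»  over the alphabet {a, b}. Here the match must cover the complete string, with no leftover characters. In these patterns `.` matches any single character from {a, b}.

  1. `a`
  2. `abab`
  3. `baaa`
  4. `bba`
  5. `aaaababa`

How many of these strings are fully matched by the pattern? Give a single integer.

1 → no match
2 → no match
3 → no match
4 → match
5 → no match
Total matched: 1

1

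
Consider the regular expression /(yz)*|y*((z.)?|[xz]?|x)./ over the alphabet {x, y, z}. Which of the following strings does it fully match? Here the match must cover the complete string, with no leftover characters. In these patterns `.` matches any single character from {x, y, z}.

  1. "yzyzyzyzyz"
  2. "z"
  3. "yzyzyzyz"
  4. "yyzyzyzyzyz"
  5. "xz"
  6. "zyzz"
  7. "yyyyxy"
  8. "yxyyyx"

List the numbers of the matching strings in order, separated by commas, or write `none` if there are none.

1, 2, 3, 5, 7

1 → match
2 → match
3 → match
4 → no match
5 → match
6 → no match
7 → match
8 → no match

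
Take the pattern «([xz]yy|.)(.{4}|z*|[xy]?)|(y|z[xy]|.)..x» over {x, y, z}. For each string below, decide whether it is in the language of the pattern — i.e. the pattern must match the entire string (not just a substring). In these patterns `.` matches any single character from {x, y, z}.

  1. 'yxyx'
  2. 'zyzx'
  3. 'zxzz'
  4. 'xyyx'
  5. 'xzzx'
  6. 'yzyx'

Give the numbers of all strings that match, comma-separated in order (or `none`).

1 → match
2 → match
3 → no match
4 → match
5 → match
6 → match

1, 2, 4, 5, 6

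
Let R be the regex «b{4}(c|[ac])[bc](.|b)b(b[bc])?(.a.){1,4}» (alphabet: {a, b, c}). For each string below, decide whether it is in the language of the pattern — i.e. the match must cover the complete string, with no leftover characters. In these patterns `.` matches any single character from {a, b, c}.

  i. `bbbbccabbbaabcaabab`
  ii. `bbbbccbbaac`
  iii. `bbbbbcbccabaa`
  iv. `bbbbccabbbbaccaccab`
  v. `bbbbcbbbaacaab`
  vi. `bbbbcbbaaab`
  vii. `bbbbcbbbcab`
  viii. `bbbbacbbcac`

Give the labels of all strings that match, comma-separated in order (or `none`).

i, ii, iv, v, vii, viii

i → match
ii → match
iii → no match
iv → match
v → match
vi → no match
vii → match
viii → match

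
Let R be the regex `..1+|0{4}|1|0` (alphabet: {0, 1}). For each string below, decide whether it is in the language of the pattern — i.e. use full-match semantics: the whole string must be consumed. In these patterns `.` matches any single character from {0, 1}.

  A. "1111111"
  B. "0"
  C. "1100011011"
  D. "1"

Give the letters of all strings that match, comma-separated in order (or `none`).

A, B, D

A → match
B → match
C → no match
D → match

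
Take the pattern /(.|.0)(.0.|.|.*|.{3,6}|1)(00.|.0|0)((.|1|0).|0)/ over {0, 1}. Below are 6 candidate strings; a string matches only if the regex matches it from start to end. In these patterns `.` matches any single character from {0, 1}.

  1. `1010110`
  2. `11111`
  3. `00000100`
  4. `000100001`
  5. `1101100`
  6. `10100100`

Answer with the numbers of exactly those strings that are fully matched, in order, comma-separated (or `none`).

1 → no match
2 → no match
3 → match
4 → match
5 → match
6 → match

3, 4, 5, 6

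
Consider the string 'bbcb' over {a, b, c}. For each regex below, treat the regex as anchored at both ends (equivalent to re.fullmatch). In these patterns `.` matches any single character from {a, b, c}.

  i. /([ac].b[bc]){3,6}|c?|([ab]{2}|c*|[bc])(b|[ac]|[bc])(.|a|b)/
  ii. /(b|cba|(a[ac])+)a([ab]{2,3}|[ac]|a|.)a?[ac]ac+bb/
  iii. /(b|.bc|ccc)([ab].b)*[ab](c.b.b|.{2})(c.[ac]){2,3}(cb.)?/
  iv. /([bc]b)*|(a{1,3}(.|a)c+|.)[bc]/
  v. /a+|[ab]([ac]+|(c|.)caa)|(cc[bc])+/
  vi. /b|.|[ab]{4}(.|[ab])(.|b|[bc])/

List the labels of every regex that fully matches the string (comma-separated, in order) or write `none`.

i → match
ii → no match — must end with 'cbb'
iii → no match
iv → match
v → no match
vi → no match

i, iv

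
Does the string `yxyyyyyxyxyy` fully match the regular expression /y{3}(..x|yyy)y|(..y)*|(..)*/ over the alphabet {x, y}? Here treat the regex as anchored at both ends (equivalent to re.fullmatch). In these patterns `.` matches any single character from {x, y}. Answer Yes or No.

Yes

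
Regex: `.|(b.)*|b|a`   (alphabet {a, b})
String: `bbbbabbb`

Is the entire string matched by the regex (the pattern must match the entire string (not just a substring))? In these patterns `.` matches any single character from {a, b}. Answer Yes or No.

No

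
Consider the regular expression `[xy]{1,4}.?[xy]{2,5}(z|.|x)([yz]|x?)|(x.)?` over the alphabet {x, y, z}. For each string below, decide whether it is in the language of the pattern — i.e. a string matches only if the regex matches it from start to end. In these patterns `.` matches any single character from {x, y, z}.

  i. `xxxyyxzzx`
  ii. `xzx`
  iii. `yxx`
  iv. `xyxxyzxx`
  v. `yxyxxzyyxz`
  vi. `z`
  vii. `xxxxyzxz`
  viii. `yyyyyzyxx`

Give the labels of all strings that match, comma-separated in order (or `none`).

i → no match
ii → no match
iii → no match
iv → no match
v → no match
vi → no match
vii → no match
viii → no match

none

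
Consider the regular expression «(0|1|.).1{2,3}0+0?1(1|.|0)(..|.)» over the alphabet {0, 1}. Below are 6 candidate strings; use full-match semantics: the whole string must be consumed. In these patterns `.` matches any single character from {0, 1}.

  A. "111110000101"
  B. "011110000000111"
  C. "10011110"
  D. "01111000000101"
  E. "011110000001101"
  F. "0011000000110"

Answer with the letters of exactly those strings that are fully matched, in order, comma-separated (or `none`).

A. "111110000101" → match
B → match
C. "10011110" → no match
D → match
E → match
F → match

A, B, D, E, F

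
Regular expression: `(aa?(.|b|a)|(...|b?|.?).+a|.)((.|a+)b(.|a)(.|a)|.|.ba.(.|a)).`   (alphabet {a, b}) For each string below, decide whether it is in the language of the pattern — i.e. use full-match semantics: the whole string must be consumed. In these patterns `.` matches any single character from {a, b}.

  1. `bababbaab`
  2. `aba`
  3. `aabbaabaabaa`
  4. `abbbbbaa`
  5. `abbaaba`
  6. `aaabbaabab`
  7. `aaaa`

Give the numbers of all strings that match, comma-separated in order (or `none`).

1 → match
2 → match
3 → no match
4 → no match
5 → match
6 → no match
7 → match

1, 2, 5, 7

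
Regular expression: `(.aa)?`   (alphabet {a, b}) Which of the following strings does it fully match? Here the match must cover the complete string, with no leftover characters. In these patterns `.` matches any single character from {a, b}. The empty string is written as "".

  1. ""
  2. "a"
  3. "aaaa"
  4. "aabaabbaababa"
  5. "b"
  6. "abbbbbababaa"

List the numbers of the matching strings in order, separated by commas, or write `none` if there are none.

1 → match
2 → no match
3 → no match
4 → no match
5 → no match
6 → no match

1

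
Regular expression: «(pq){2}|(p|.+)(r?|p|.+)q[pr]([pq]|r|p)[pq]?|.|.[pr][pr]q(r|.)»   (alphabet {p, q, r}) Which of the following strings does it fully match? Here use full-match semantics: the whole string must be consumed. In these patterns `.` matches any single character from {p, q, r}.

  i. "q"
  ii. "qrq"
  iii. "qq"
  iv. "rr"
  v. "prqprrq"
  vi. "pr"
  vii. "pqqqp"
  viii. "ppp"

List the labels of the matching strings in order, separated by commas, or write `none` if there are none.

i

i → match
ii → no match
iii → no match
iv → no match
v → no match
vi → no match
vii → no match
viii → no match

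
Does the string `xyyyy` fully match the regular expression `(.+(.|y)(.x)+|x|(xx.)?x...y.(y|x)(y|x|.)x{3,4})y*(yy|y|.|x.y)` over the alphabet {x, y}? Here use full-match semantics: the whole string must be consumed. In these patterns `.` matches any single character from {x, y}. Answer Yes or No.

Yes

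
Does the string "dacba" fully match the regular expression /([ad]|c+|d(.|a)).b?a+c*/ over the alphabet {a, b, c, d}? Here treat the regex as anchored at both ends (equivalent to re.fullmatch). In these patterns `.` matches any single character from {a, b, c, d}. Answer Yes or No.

Yes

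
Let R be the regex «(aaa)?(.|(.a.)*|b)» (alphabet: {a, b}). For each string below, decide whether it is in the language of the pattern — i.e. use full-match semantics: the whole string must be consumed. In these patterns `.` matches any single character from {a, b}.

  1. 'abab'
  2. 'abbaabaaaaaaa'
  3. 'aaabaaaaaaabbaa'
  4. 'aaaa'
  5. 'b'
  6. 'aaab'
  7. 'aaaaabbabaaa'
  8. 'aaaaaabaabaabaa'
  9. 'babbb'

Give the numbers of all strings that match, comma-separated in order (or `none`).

1. 'abab' → no match
2 → no match
3 → match
4. 'aaaa' → match
5. 'b' → match
6. 'aaab' → match
7. 'aaaaabbabaaa' → match
8 → match
9. 'babbb' → no match

3, 4, 5, 6, 7, 8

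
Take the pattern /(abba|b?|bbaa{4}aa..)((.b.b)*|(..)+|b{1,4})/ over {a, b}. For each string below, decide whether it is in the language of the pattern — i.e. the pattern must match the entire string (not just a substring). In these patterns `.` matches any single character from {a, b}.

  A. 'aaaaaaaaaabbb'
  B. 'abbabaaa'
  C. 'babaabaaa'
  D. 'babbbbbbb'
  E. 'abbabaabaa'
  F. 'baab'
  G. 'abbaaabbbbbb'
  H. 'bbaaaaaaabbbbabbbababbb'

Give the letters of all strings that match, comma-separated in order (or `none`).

A → no match
B → match
C → match
D → match
E → match
F → match
G → match
H → match

B, C, D, E, F, G, H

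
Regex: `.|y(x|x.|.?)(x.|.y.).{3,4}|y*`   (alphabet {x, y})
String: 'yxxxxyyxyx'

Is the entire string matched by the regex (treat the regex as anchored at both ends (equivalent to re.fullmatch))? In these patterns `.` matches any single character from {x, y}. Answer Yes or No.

No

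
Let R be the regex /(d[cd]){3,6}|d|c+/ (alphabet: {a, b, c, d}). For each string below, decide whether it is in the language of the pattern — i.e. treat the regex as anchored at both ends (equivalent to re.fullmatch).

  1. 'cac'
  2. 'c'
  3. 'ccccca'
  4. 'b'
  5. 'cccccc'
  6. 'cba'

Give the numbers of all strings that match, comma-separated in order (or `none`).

2, 5

1 → no match
2 → match
3 → no match
4 → no match
5 → match
6 → no match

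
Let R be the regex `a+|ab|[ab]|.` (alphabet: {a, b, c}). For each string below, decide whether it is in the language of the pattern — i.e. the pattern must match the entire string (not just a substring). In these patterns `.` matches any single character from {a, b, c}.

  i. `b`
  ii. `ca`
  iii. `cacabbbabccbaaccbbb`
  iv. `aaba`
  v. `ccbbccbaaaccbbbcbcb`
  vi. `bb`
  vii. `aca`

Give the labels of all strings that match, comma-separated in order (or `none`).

i. `b` → match
ii. `ca` → no match
iii → no match
iv. `aaba` → no match
v → no match
vi. `bb` → no match
vii. `aca` → no match

i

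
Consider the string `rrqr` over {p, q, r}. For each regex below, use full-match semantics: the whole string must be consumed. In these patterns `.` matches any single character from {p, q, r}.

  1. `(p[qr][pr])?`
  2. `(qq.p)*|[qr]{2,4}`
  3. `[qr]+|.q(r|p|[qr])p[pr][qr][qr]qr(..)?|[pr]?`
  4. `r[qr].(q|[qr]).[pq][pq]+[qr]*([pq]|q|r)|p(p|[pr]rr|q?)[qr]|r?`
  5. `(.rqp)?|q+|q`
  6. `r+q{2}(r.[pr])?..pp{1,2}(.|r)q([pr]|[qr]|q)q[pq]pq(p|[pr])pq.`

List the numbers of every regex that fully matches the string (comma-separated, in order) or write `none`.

2, 3

1 → no match
2 → match
3 → match
4 → no match
5 → no match
6 → no match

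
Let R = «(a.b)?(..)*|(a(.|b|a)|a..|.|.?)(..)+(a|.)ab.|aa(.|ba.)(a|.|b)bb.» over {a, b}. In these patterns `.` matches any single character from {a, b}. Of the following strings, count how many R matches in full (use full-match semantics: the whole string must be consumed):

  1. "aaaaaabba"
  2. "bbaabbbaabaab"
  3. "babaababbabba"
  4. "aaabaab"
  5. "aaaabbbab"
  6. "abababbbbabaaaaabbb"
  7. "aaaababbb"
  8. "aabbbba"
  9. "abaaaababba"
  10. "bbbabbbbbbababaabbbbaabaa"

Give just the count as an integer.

1

1. "aaaaaabba" → no match
2 → no match
3 → no match
4. "aaabaab" → no match
5. "aaaabbbab" → no match
6 → no match
7. "aaaababbb" → no match
8. "aabbbba" → match
9. "abaaaababba" → no match
10 → no match
Total matched: 1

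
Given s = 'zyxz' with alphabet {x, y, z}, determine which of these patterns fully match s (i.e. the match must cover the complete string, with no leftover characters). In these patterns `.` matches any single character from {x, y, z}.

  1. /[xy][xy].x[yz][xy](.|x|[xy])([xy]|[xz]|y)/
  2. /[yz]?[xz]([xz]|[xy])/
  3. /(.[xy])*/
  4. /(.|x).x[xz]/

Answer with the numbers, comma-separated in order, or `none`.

1 → no match
2 → no match
3 → no match
4 → match

4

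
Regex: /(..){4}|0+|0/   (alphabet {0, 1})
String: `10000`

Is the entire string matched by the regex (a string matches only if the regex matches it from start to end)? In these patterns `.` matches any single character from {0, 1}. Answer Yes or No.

No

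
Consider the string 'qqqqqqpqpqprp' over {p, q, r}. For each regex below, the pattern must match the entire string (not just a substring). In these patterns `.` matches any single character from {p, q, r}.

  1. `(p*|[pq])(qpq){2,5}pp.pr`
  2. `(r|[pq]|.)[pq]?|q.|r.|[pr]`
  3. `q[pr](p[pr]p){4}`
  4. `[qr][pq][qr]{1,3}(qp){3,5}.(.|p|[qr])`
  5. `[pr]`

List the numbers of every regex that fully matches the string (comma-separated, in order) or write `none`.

4

1 → no match — must end with 'pr'
2 → no match
3 → no match
4 → match
5 → no match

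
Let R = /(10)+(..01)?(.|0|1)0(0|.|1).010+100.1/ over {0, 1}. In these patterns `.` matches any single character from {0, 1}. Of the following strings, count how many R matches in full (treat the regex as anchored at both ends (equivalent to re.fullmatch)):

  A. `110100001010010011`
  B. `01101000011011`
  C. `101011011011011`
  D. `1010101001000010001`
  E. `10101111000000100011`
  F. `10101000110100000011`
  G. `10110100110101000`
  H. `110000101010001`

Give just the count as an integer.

A → no match — must start with `10`
B → no match — must start with `10`
C → no match
D → match
E → no match
F → no match
G → no match — must end with `1`
H → no match — must start with `10`
Total matched: 1

1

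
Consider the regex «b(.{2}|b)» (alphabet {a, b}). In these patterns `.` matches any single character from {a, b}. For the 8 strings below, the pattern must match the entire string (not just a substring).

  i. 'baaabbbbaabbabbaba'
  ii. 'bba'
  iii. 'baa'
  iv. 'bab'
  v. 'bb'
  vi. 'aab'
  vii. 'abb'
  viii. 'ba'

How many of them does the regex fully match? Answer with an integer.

i → no match
ii → match
iii → match
iv → match
v → match
vi → no match — must start with 'b'
vii → no match — must start with 'b'
viii → no match
Total matched: 4

4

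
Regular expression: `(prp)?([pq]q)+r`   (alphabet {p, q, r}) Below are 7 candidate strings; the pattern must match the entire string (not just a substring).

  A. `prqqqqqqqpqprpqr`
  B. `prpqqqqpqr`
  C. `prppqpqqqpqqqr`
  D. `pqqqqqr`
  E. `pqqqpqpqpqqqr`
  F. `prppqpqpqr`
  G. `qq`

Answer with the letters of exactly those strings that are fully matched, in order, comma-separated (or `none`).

B, C, D, E, F

A → no match
B. `prpqqqqpqr` → match
C → match
D. `pqqqqqr` → match
E → match
F. `prppqpqpqr` → match
G. `qq` → no match — must end with `qr`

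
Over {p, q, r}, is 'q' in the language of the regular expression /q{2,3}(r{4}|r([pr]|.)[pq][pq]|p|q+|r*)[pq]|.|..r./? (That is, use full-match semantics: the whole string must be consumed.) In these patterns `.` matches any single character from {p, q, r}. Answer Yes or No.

Yes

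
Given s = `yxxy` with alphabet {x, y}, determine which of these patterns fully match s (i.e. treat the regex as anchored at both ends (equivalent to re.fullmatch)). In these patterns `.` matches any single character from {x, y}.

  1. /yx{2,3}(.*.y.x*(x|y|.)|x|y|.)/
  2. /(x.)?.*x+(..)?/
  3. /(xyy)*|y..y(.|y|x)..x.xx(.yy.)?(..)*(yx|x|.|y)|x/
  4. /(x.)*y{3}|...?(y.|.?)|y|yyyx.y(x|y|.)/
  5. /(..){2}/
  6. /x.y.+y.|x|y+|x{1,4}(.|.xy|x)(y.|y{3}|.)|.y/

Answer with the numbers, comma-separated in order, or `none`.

1, 2, 4, 5

1 → match
2 → match
3 → no match
4 → match
5 → match
6 → no match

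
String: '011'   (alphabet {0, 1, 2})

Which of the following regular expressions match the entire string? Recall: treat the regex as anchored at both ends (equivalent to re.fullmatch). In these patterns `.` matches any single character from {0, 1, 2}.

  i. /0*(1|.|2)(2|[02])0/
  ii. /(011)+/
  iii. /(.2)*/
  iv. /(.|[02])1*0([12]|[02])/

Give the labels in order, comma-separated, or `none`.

ii

i → no match — must end with '0'
ii → match
iii → no match
iv → no match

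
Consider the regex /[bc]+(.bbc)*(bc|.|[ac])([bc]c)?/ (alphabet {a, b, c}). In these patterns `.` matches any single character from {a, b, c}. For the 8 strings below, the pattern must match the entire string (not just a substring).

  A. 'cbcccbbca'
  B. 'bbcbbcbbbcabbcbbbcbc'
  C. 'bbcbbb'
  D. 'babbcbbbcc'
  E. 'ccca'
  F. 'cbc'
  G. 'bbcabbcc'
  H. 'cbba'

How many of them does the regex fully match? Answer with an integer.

A. 'cbcccbbca' → match
B → match
C. 'bbcbbb' → match
D. 'babbcbbbcc' → match
E. 'ccca' → match
F. 'cbc' → match
G. 'bbcabbcc' → match
H. 'cbba' → match
Total matched: 8

8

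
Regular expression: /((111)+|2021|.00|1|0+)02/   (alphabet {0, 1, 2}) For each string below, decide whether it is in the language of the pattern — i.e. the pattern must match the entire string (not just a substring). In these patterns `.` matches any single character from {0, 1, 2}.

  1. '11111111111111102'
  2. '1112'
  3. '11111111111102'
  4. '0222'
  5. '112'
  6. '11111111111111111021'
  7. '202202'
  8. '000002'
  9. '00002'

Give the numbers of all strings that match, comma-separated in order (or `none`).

1 → match
2. '1112' → no match — must end with '02'
3 → match
4. '0222' → no match — must end with '02'
5. '112' → no match — must end with '02'
6 → no match — must end with '02'
7. '202202' → no match
8. '000002' → match
9. '00002' → match

1, 3, 8, 9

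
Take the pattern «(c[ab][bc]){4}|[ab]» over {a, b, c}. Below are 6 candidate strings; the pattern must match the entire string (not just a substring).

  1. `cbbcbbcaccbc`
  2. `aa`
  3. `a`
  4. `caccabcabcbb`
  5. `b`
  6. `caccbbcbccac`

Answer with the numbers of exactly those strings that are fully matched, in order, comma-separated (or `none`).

1 → match
2 → no match
3 → match
4 → match
5 → match
6 → match

1, 3, 4, 5, 6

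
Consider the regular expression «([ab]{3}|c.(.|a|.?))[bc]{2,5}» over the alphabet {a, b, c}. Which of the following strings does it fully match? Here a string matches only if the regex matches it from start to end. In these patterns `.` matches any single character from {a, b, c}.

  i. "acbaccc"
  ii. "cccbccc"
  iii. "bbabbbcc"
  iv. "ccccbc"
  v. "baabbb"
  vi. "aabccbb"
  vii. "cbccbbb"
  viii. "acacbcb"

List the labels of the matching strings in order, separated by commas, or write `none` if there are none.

i → no match
ii → match
iii → match
iv → match
v → match
vi → match
vii → match
viii → no match

ii, iii, iv, v, vi, vii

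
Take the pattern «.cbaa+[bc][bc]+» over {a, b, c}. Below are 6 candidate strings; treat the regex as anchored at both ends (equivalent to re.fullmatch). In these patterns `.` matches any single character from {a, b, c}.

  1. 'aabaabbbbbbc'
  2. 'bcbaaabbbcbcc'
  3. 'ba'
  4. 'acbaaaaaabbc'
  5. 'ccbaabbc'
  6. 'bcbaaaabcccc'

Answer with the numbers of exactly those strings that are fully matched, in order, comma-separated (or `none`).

2, 4, 5, 6

1. 'aabaabbbbbbc' → no match
2 → match
3. 'ba' → no match
4. 'acbaaaaaabbc' → match
5. 'ccbaabbc' → match
6. 'bcbaaaabcccc' → match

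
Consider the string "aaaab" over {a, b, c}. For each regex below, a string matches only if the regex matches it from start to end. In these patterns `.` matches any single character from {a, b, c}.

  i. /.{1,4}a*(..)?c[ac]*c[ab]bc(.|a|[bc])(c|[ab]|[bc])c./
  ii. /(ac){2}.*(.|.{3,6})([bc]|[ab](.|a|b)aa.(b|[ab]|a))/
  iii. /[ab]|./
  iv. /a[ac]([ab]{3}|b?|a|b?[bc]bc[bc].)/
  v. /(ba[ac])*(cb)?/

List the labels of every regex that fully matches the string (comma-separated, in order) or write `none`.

iv

i → no match
ii → no match — must start with "ac"
iii → no match
iv → match
v → no match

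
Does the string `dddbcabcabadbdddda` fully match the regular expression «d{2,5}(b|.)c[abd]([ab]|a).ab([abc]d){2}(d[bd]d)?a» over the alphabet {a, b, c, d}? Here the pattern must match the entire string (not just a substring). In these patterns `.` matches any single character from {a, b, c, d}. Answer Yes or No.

Yes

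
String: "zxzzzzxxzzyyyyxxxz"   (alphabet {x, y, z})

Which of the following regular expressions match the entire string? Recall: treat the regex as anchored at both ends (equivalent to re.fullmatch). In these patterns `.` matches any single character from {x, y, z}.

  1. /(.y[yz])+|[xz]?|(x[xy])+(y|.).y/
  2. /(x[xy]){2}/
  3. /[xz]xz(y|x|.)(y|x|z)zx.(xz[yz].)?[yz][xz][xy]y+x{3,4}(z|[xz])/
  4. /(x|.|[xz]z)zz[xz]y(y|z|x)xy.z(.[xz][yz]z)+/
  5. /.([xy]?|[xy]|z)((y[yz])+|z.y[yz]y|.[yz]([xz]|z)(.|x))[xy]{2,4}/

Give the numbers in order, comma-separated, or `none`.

3

1 → no match
2 → no match — must start with "x"
3 → match
4 → no match
5 → no match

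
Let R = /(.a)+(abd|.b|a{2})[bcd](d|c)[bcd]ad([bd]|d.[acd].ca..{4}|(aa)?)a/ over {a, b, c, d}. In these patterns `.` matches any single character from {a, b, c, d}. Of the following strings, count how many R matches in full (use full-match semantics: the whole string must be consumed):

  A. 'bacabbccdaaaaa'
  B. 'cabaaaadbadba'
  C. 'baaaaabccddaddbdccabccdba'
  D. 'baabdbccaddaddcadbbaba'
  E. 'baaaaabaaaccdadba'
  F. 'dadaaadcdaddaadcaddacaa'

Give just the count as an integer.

3

A → no match
B → no match
C → no match
D → match
E → match
F → match
Total matched: 3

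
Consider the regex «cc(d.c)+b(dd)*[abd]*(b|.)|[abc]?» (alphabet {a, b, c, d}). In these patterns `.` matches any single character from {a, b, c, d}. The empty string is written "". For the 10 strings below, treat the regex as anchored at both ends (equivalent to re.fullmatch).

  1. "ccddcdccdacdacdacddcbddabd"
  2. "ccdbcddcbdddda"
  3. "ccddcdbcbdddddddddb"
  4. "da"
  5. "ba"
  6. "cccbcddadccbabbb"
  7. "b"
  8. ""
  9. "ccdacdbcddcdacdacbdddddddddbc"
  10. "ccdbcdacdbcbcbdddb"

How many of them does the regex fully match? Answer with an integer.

1 → match
2 → match
3 → match
4. "da" → no match
5. "ba" → no match
6 → no match
7. "b" → match
8. "" → match
9 → match
10 → no match
Total matched: 6

6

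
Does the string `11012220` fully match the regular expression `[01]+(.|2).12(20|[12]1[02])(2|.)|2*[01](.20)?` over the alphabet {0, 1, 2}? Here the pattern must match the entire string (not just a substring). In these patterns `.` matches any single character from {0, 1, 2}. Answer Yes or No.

No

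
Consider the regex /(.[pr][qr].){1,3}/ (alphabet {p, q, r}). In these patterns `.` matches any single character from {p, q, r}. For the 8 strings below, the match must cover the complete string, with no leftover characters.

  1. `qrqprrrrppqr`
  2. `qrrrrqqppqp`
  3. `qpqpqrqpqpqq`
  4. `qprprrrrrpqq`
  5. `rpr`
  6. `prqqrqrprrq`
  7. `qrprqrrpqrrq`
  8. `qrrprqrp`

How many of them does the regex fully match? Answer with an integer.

3

1 → match
2 → no match
3 → match
4 → match
5 → no match
6 → no match
7 → no match
8 → no match
Total matched: 3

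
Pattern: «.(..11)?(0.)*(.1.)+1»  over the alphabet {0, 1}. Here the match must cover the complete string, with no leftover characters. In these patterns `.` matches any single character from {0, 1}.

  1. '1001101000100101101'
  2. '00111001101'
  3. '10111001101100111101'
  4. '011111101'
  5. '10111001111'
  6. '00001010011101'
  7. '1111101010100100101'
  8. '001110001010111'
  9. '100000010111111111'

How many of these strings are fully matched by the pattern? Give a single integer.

7

1 → match
2 → match
3 → match
4 → match
5 → match
6 → no match
7 → match
8 → match
9 → no match
Total matched: 7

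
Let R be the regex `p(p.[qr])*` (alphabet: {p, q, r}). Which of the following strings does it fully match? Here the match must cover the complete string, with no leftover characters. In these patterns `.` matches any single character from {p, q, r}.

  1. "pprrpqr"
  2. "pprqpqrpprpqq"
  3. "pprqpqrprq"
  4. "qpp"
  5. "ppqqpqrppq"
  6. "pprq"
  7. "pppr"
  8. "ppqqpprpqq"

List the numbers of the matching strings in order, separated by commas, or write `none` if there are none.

1, 2, 3, 5, 6, 7, 8

1 → match
2 → match
3 → match
4 → no match — must start with "p"
5 → match
6 → match
7 → match
8 → match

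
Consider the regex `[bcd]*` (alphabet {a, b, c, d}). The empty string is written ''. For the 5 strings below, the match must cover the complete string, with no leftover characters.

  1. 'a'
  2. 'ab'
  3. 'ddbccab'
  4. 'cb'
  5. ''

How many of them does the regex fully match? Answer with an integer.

1 → no match
2 → no match
3 → no match
4 → match
5 → match
Total matched: 2

2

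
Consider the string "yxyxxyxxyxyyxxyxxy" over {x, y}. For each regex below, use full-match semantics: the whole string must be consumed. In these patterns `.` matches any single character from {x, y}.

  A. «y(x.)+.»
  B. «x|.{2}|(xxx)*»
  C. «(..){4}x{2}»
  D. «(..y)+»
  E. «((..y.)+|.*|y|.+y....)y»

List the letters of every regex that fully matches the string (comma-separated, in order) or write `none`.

D, E

A → no match
B → no match
C → no match — must end with "x"
D → match
E → match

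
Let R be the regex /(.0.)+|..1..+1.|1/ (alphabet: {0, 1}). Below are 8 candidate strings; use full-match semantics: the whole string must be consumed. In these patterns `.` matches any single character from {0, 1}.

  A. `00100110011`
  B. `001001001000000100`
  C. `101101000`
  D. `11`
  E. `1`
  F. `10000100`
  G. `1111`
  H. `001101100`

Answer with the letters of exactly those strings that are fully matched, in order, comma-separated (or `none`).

A, B, C, E, H

A. `00100110011` → match
B → match
C. `101101000` → match
D. `11` → no match
E. `1` → match
F. `10000100` → no match
G. `1111` → no match
H. `001101100` → match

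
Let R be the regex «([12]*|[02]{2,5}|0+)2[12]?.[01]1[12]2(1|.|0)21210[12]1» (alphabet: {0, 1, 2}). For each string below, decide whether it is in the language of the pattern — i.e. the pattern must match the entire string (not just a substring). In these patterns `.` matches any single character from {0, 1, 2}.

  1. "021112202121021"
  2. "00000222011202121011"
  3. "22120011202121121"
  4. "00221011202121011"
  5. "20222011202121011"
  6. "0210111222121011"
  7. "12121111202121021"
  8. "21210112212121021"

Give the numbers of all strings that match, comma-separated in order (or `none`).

1, 2, 4, 5, 6, 7, 8

1 → match
2 → match
3 → no match
4 → match
5 → match
6 → match
7 → match
8 → match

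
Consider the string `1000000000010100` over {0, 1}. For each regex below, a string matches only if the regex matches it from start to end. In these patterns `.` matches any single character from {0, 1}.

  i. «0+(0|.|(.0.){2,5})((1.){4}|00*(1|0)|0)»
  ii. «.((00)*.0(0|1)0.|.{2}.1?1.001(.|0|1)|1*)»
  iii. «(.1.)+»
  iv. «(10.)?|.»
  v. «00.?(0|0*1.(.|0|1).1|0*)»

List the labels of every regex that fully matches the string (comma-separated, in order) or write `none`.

i → no match — must start with `0`
ii → match
iii → no match
iv → no match
v → no match — must start with `00`

ii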